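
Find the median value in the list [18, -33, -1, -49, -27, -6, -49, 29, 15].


First, sort the list: [-49, -49, -33, -27, -6, -1, 15, 18, 29]
The list has 9 elements (odd count).
The middle index is 4 (0-based), and the element there is -6.
Final answer: -6


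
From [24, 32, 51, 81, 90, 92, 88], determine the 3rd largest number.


Sort descending: [92, 90, 88, 81, 51, 32, 24]
The 3rd element (1-indexed) is at index 2.
Value = 88
Final answer: 88


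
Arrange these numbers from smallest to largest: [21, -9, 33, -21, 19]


Original list: [21, -9, 33, -21, 19]
Repeatedly take the smallest remaining element:
  Remaining [21, -9, 33, -21, 19] -> smallest is -21
  Remaining [21, -9, 33, 19] -> smallest is -9
  Remaining [21, 33, 19] -> smallest is 19
  Remaining [21, 33] -> smallest is 21
  Remaining [33] -> smallest is 33
Collecting the picks in order gives the sorted list.
Final answer: [-21, -9, 19, 21, 33]


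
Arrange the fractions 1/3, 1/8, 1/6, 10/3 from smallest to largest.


Convert to decimal for comparison:
  1/3 = 0.3333
  1/8 = 0.125
  1/6 = 0.1667
  10/3 = 3.3333
Decimals in increasing order: 0.125 < 0.1667 < 0.3333 < 3.3333
Writing each back as its fraction gives the sorted order.
Final answer: 1/8, 1/6, 1/3, 10/3


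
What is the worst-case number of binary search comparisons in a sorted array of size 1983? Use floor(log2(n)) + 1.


Binary search halves the search space each step.
Maximum comparisons = floor(log2(1983)) + 1
log2(1983) = 10.9535
floor(log2(1983)) = 10, so 10 + 1 = 11
Final answer: 11


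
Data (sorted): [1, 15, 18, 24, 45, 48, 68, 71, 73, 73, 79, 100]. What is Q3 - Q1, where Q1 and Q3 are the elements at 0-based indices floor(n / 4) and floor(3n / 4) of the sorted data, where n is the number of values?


The data has n = 12 elements.
Q1 index = floor(12 / 4) = floor(3) = 3; Q3 index = floor(3 * 12 / 4) = floor(9) = 9
Q1 = element at index 3 = 24
Q3 = element at index 9 = 73
IQR = 73 - 24 = 49
Final answer: 49


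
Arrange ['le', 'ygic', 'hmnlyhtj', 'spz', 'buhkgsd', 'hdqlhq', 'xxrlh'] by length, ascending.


Compute lengths:
  'le' has length 2
  'ygic' has length 4
  'hmnlyhtj' has length 8
  'spz' has length 3
  'buhkgsd' has length 7
  'hdqlhq' has length 6
  'xxrlh' has length 5
Lengths in increasing order: 2 < 3 < 4 < 5 < 6 < 7 < 8
Listing the words in that order gives the answer.
Final answer: ['le', 'spz', 'ygic', 'xxrlh', 'hdqlhq', 'buhkgsd', 'hmnlyhtj']


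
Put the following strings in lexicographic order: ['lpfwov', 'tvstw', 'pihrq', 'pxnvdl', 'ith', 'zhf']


Compare strings character by character (the first differing letter decides):
  'ith' < 'lpfwov' since 'i' < 'l' at position 1
  'lpfwov' < 'pihrq' since 'l' < 'p' at position 1
  'pihrq' < 'pxnvdl' since 'i' < 'x' at position 2
  'pxnvdl' < 'tvstw' since 'p' < 't' at position 1
  'tvstw' < 'zhf' since 't' < 'z' at position 1
Chaining these comparisons gives the alphabetical order.
Final answer: ['ith', 'lpfwov', 'pihrq', 'pxnvdl', 'tvstw', 'zhf']


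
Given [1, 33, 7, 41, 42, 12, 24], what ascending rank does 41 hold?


Sort ascending: [1, 7, 12, 24, 33, 41, 42]
Find 41 in the sorted list.
41 is at position 6 (1-indexed).
Final answer: 6


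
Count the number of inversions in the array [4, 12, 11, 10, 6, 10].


For each element, count the later elements that are smaller than it:
  4 (index 0): smaller elements after it = [] -> 0
  12 (index 1): smaller elements after it = [11, 10, 6, 10] -> 4
  11 (index 2): smaller elements after it = [10, 6, 10] -> 3
  10 (index 3): smaller elements after it = [6] -> 1
  6 (index 4): smaller elements after it = [] -> 0
Total inversions = 0 + 4 + 3 + 1 + 0 = 8
Final answer: 8


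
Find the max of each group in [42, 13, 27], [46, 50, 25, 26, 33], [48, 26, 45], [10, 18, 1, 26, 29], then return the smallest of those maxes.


Find max of each group:
  Group 1: [42, 13, 27] -> max = 42
  Group 2: [46, 50, 25, 26, 33] -> max = 50
  Group 3: [48, 26, 45] -> max = 48
  Group 4: [10, 18, 1, 26, 29] -> max = 29
Maxes: [42, 50, 48, 29]
Minimum of maxes = 29
Final answer: 29


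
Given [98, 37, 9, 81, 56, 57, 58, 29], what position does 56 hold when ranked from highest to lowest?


Sort descending: [98, 81, 58, 57, 56, 37, 29, 9]
Find 56 in the sorted list.
56 is at position 5.
Final answer: 5


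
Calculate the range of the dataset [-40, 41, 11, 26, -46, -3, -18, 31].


Maximum value: 41
Minimum value: -46
Range = 41 - (-46) = 87
Final answer: 87


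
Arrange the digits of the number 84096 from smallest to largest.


The number 84096 has digits: 8, 4, 0, 9, 6
Sorted: 0, 4, 6, 8, 9
Joining the sorted digits gives the result.
Final answer: 04689


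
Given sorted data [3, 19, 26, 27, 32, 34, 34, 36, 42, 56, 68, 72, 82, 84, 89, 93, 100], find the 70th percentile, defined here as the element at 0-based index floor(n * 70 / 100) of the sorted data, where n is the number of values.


The dataset has n = 17 elements.
Index = floor(17 * 70 / 100) = floor(1190 / 100) = floor(11.9) = 11
Counting from index 0 in the sorted data, the element at index 11 is 72.
Final answer: 72


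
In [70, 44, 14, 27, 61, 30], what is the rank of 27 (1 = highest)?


Sort descending: [70, 61, 44, 30, 27, 14]
Find 27 in the sorted list.
27 is at position 5.
Final answer: 5


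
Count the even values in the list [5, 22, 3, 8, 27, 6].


Check each element:
  5 is odd
  22 is even
  3 is odd
  8 is even
  27 is odd
  6 is even
Evens: [22, 8, 6]
Count of evens = 3
Final answer: 3


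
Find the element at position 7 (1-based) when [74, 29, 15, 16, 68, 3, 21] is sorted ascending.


Sort ascending: [3, 15, 16, 21, 29, 68, 74]
The 7th element (1-indexed) is at index 6.
Value = 74
Final answer: 74


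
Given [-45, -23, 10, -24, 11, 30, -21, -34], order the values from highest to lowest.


Original list: [-45, -23, 10, -24, 11, 30, -21, -34]
Repeatedly take the largest remaining element:
  Remaining [-45, -23, 10, -24, 11, 30, -21, -34] -> largest is 30
  Remaining [-45, -23, 10, -24, 11, -21, -34] -> largest is 11
  Remaining [-45, -23, 10, -24, -21, -34] -> largest is 10
  Remaining [-45, -23, -24, -21, -34] -> largest is -21
  Remaining [-45, -23, -24, -34] -> largest is -23
  Remaining [-45, -24, -34] -> largest is -24
  Remaining [-45, -34] -> largest is -34
  Remaining [-45] -> largest is -45
Collecting the picks in order gives the descending list.
Final answer: [30, 11, 10, -21, -23, -24, -34, -45]


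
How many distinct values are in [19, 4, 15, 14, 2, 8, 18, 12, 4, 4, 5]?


List all unique values:
Distinct values: [2, 4, 5, 8, 12, 14, 15, 18, 19]
Count = 9
Final answer: 9


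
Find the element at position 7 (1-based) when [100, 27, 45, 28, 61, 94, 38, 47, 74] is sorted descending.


Sort descending: [100, 94, 74, 61, 47, 45, 38, 28, 27]
The 7th element (1-indexed) is at index 6.
Value = 38
Final answer: 38


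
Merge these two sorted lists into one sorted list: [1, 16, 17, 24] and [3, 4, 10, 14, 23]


List A: [1, 16, 17, 24]
List B: [3, 4, 10, 14, 23]
Repeatedly compare the front elements and take the smaller:
  1 vs 3 -> take 1
  16 vs 3 -> take 3
  16 vs 4 -> take 4
  16 vs 10 -> take 10
  16 vs 14 -> take 14
  16 vs 23 -> take 16
  17 vs 23 -> take 17
  24 vs 23 -> take 23
  B is exhausted; append the rest of A: [24]
Final answer: [1, 3, 4, 10, 14, 16, 17, 23, 24]


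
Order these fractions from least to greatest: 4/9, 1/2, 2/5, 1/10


Convert to decimal for comparison:
  4/9 = 0.4444
  1/2 = 0.5
  2/5 = 0.4
  1/10 = 0.1
Decimals in increasing order: 0.1 < 0.4 < 0.4444 < 0.5
Writing each back as its fraction gives the sorted order.
Final answer: 1/10, 2/5, 4/9, 1/2


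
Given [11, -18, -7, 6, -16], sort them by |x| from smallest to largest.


Compute absolute values:
  |11| = 11
  |-18| = 18
  |-7| = 7
  |6| = 6
  |-16| = 16
Absolute values in increasing order: 6 < 7 < 11 < 16 < 18
Listing the original numbers in that order gives the answer.
Final answer: [6, -7, 11, -16, -18]


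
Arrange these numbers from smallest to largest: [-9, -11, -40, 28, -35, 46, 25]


Original list: [-9, -11, -40, 28, -35, 46, 25]
Repeatedly take the smallest remaining element:
  Remaining [-9, -11, -40, 28, -35, 46, 25] -> smallest is -40
  Remaining [-9, -11, 28, -35, 46, 25] -> smallest is -35
  Remaining [-9, -11, 28, 46, 25] -> smallest is -11
  Remaining [-9, 28, 46, 25] -> smallest is -9
  Remaining [28, 46, 25] -> smallest is 25
  Remaining [28, 46] -> smallest is 28
  Remaining [46] -> smallest is 46
Collecting the picks in order gives the sorted list.
Final answer: [-40, -35, -11, -9, 25, 28, 46]


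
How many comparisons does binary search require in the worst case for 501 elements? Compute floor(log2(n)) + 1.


Binary search halves the search space each step.
Maximum comparisons = floor(log2(501)) + 1
log2(501) = 8.9687
floor(log2(501)) = 8, so 8 + 1 = 9
Final answer: 9


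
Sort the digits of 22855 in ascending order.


The number 22855 has digits: 2, 2, 8, 5, 5
Sorted: 2, 2, 5, 5, 8
Joining the sorted digits gives the result.
Final answer: 22558


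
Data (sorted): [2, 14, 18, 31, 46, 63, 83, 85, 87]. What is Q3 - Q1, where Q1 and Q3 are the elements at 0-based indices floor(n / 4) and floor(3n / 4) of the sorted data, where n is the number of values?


The data has n = 9 elements.
Q1 index = floor(9 / 4) = floor(2.25) = 2; Q3 index = floor(3 * 9 / 4) = floor(6.75) = 6
Q1 = element at index 2 = 18
Q3 = element at index 6 = 83
IQR = 83 - 18 = 65
Final answer: 65


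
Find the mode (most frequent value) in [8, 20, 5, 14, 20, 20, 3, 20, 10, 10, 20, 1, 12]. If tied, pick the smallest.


Count the frequency of each value:
  1 appears 1 time(s)
  3 appears 1 time(s)
  5 appears 1 time(s)
  8 appears 1 time(s)
  10 appears 2 time(s)
  12 appears 1 time(s)
  14 appears 1 time(s)
  20 appears 5 time(s)
Maximum frequency is 5.
Only 20 reaches that frequency, so it is the mode.
Final answer: 20


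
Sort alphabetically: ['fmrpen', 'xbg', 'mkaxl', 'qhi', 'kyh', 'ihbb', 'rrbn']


Compare strings character by character (the first differing letter decides):
  'fmrpen' < 'ihbb' since 'f' < 'i' at position 1
  'ihbb' < 'kyh' since 'i' < 'k' at position 1
  'kyh' < 'mkaxl' since 'k' < 'm' at position 1
  'mkaxl' < 'qhi' since 'm' < 'q' at position 1
  'qhi' < 'rrbn' since 'q' < 'r' at position 1
  'rrbn' < 'xbg' since 'r' < 'x' at position 1
Chaining these comparisons gives the alphabetical order.
Final answer: ['fmrpen', 'ihbb', 'kyh', 'mkaxl', 'qhi', 'rrbn', 'xbg']


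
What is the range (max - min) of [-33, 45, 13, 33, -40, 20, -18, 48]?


Maximum value: 48
Minimum value: -40
Range = 48 - (-40) = 88
Final answer: 88


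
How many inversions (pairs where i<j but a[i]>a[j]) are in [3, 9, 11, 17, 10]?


For each element, count the later elements that are smaller than it:
  3 (index 0): smaller elements after it = [] -> 0
  9 (index 1): smaller elements after it = [] -> 0
  11 (index 2): smaller elements after it = [10] -> 1
  17 (index 3): smaller elements after it = [10] -> 1
Total inversions = 0 + 0 + 1 + 1 = 2
Final answer: 2


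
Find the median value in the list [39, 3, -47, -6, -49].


First, sort the list: [-49, -47, -6, 3, 39]
The list has 5 elements (odd count).
The middle index is 2 (0-based), and the element there is -6.
Final answer: -6


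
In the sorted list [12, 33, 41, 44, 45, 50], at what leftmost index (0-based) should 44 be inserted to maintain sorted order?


List is sorted: [12, 33, 41, 44, 45, 50]
We need the leftmost position where 44 can be inserted, i.e. the first index whose element is >= 44 (or the end of the list if none is).
Binary search with low=0, high=6 (0-based indices):
  low=0, high=6, mid=3: a[3]=44 >= 44, so high = 3
  low=0, high=3, mid=1: a[1]=33 < 44, so low = 2
  low=2, high=3, mid=2: a[2]=41 < 44, so low = 3
Now low = high = 3, so the insertion index is 3.
Final answer: 3


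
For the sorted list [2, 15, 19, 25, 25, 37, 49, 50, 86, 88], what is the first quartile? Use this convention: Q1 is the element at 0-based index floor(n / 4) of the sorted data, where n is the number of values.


The list has n = 10 elements.
Q1 index = floor(10 / 4) = floor(2.5) = 2
Counting from index 0 in the sorted data, the element at index 2 is 19.
Final answer: 19


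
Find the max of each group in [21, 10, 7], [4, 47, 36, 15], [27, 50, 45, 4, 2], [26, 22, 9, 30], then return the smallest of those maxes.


Find max of each group:
  Group 1: [21, 10, 7] -> max = 21
  Group 2: [4, 47, 36, 15] -> max = 47
  Group 3: [27, 50, 45, 4, 2] -> max = 50
  Group 4: [26, 22, 9, 30] -> max = 30
Maxes: [21, 47, 50, 30]
Minimum of maxes = 21
Final answer: 21


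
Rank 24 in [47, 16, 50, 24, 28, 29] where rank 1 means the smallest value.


Sort ascending: [16, 24, 28, 29, 47, 50]
Find 24 in the sorted list.
24 is at position 2 (1-indexed).
Final answer: 2


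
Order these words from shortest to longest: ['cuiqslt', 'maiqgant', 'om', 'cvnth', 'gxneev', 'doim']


Compute lengths:
  'cuiqslt' has length 7
  'maiqgant' has length 8
  'om' has length 2
  'cvnth' has length 5
  'gxneev' has length 6
  'doim' has length 4
Lengths in increasing order: 2 < 4 < 5 < 6 < 7 < 8
Listing the words in that order gives the answer.
Final answer: ['om', 'doim', 'cvnth', 'gxneev', 'cuiqslt', 'maiqgant']


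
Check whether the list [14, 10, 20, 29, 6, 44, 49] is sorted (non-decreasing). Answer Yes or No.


Check consecutive pairs:
  14 <= 10? False
  10 <= 20? True
  20 <= 29? True
  29 <= 6? False
  6 <= 44? True
  44 <= 49? True
2 consecutive pair(s) are out of order, so the list is not sorted.
Final answer: No


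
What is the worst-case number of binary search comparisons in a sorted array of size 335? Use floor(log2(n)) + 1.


Binary search halves the search space each step.
Maximum comparisons = floor(log2(335)) + 1
log2(335) = 8.388
floor(log2(335)) = 8, so 8 + 1 = 9
Final answer: 9


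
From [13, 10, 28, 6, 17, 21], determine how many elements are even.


Check each element:
  13 is odd
  10 is even
  28 is even
  6 is even
  17 is odd
  21 is odd
Evens: [10, 28, 6]
Count of evens = 3
Final answer: 3


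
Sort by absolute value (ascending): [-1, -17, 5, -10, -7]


Compute absolute values:
  |-1| = 1
  |-17| = 17
  |5| = 5
  |-10| = 10
  |-7| = 7
Absolute values in increasing order: 1 < 5 < 7 < 10 < 17
Listing the original numbers in that order gives the answer.
Final answer: [-1, 5, -7, -10, -17]


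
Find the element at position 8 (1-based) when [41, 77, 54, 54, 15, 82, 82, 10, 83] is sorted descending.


Sort descending: [83, 82, 82, 77, 54, 54, 41, 15, 10]
The 8th element (1-indexed) is at index 7.
Value = 15
Final answer: 15


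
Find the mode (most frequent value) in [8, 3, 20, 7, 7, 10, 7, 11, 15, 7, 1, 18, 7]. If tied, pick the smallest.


Count the frequency of each value:
  1 appears 1 time(s)
  3 appears 1 time(s)
  7 appears 5 time(s)
  8 appears 1 time(s)
  10 appears 1 time(s)
  11 appears 1 time(s)
  15 appears 1 time(s)
  18 appears 1 time(s)
  20 appears 1 time(s)
Maximum frequency is 5.
Only 7 reaches that frequency, so it is the mode.
Final answer: 7


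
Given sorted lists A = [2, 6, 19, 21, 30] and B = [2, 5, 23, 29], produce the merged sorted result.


List A: [2, 6, 19, 21, 30]
List B: [2, 5, 23, 29]
Repeatedly compare the front elements and take the smaller:
  2 vs 2 -> take 2
  6 vs 2 -> take 2
  6 vs 5 -> take 5
  6 vs 23 -> take 6
  19 vs 23 -> take 19
  21 vs 23 -> take 21
  30 vs 23 -> take 23
  30 vs 29 -> take 29
  B is exhausted; append the rest of A: [30]
Final answer: [2, 2, 5, 6, 19, 21, 23, 29, 30]


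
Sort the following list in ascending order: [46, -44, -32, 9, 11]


Original list: [46, -44, -32, 9, 11]
Repeatedly take the smallest remaining element:
  Remaining [46, -44, -32, 9, 11] -> smallest is -44
  Remaining [46, -32, 9, 11] -> smallest is -32
  Remaining [46, 9, 11] -> smallest is 9
  Remaining [46, 11] -> smallest is 11
  Remaining [46] -> smallest is 46
Collecting the picks in order gives the sorted list.
Final answer: [-44, -32, 9, 11, 46]


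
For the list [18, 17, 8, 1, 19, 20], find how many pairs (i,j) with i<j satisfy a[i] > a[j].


For each element, count the later elements that are smaller than it:
  18 (index 0): smaller elements after it = [17, 8, 1] -> 3
  17 (index 1): smaller elements after it = [8, 1] -> 2
  8 (index 2): smaller elements after it = [1] -> 1
  1 (index 3): smaller elements after it = [] -> 0
  19 (index 4): smaller elements after it = [] -> 0
Total inversions = 3 + 2 + 1 + 0 + 0 = 6
Final answer: 6


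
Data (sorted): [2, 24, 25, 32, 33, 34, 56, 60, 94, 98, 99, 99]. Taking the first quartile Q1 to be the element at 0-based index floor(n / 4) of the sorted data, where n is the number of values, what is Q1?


The list has n = 12 elements.
Q1 index = floor(12 / 4) = floor(3) = 3
Counting from index 0 in the sorted data, the element at index 3 is 32.
Final answer: 32


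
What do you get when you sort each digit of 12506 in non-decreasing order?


The number 12506 has digits: 1, 2, 5, 0, 6
Sorted: 0, 1, 2, 5, 6
Joining the sorted digits gives the result.
Final answer: 01256


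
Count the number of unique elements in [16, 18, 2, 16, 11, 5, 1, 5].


List all unique values:
Distinct values: [1, 2, 5, 11, 16, 18]
Count = 6
Final answer: 6


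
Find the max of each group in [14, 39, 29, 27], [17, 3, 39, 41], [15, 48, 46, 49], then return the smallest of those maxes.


Find max of each group:
  Group 1: [14, 39, 29, 27] -> max = 39
  Group 2: [17, 3, 39, 41] -> max = 41
  Group 3: [15, 48, 46, 49] -> max = 49
Maxes: [39, 41, 49]
Minimum of maxes = 39
Final answer: 39


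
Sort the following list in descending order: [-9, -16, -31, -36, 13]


Original list: [-9, -16, -31, -36, 13]
Repeatedly take the largest remaining element:
  Remaining [-9, -16, -31, -36, 13] -> largest is 13
  Remaining [-9, -16, -31, -36] -> largest is -9
  Remaining [-16, -31, -36] -> largest is -16
  Remaining [-31, -36] -> largest is -31
  Remaining [-36] -> largest is -36
Collecting the picks in order gives the descending list.
Final answer: [13, -9, -16, -31, -36]


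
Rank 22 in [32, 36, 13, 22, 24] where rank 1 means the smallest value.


Sort ascending: [13, 22, 24, 32, 36]
Find 22 in the sorted list.
22 is at position 2 (1-indexed).
Final answer: 2


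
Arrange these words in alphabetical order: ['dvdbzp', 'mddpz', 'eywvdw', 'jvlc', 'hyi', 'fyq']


Compare strings character by character (the first differing letter decides):
  'dvdbzp' < 'eywvdw' since 'd' < 'e' at position 1
  'eywvdw' < 'fyq' since 'e' < 'f' at position 1
  'fyq' < 'hyi' since 'f' < 'h' at position 1
  'hyi' < 'jvlc' since 'h' < 'j' at position 1
  'jvlc' < 'mddpz' since 'j' < 'm' at position 1
Chaining these comparisons gives the alphabetical order.
Final answer: ['dvdbzp', 'eywvdw', 'fyq', 'hyi', 'jvlc', 'mddpz']


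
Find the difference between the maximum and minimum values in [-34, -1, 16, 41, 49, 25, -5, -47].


Maximum value: 49
Minimum value: -47
Range = 49 - (-47) = 96
Final answer: 96


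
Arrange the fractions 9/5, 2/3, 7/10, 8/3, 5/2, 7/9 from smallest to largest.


Convert to decimal for comparison:
  9/5 = 1.8
  2/3 = 0.6667
  7/10 = 0.7
  8/3 = 2.6667
  5/2 = 2.5
  7/9 = 0.7778
Decimals in increasing order: 0.6667 < 0.7 < 0.7778 < 1.8 < 2.5 < 2.6667
Writing each back as its fraction gives the sorted order.
Final answer: 2/3, 7/10, 7/9, 9/5, 5/2, 8/3


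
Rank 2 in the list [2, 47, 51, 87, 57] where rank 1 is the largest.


Sort descending: [87, 57, 51, 47, 2]
Find 2 in the sorted list.
2 is at position 5.
Final answer: 5


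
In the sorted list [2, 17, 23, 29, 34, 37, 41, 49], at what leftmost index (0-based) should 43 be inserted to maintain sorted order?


List is sorted: [2, 17, 23, 29, 34, 37, 41, 49]
We need the leftmost position where 43 can be inserted, i.e. the first index whose element is >= 43 (or the end of the list if none is).
Binary search with low=0, high=8 (0-based indices):
  low=0, high=8, mid=4: a[4]=34 < 43, so low = 5
  low=5, high=8, mid=6: a[6]=41 < 43, so low = 7
  low=7, high=8, mid=7: a[7]=49 >= 43, so high = 7
Now low = high = 7, so the insertion index is 7.
Final answer: 7


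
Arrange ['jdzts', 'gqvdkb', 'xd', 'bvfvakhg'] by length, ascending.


Compute lengths:
  'jdzts' has length 5
  'gqvdkb' has length 6
  'xd' has length 2
  'bvfvakhg' has length 8
Lengths in increasing order: 2 < 5 < 6 < 8
Listing the words in that order gives the answer.
Final answer: ['xd', 'jdzts', 'gqvdkb', 'bvfvakhg']


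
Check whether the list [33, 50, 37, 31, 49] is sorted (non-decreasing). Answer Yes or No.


Check consecutive pairs:
  33 <= 50? True
  50 <= 37? False
  37 <= 31? False
  31 <= 49? True
2 consecutive pair(s) are out of order, so the list is not sorted.
Final answer: No


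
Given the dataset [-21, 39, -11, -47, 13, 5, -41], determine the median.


First, sort the list: [-47, -41, -21, -11, 5, 13, 39]
The list has 7 elements (odd count).
The middle index is 3 (0-based), and the element there is -11.
Final answer: -11


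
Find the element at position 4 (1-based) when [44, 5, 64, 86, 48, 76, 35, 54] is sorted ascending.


Sort ascending: [5, 35, 44, 48, 54, 64, 76, 86]
The 4th element (1-indexed) is at index 3.
Value = 48
Final answer: 48


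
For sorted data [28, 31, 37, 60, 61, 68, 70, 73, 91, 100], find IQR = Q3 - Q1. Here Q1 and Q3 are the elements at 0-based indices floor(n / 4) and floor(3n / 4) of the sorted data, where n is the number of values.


The data has n = 10 elements.
Q1 index = floor(10 / 4) = floor(2.5) = 2; Q3 index = floor(3 * 10 / 4) = floor(7.5) = 7
Q1 = element at index 2 = 37
Q3 = element at index 7 = 73
IQR = 73 - 37 = 36
Final answer: 36


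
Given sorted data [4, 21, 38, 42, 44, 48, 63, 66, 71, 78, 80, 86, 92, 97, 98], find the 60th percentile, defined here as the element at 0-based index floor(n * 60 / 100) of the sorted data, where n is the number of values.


The dataset has n = 15 elements.
Index = floor(15 * 60 / 100) = floor(900 / 100) = floor(9) = 9
Counting from index 0 in the sorted data, the element at index 9 is 78.
Final answer: 78


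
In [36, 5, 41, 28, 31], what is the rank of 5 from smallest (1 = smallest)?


Sort ascending: [5, 28, 31, 36, 41]
Find 5 in the sorted list.
5 is at position 1 (1-indexed).
Final answer: 1


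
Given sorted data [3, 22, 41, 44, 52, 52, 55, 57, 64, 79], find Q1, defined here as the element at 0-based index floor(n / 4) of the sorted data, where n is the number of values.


The list has n = 10 elements.
Q1 index = floor(10 / 4) = floor(2.5) = 2
Counting from index 0 in the sorted data, the element at index 2 is 41.
Final answer: 41


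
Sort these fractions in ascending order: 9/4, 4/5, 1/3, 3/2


Convert to decimal for comparison:
  9/4 = 2.25
  4/5 = 0.8
  1/3 = 0.3333
  3/2 = 1.5
Decimals in increasing order: 0.3333 < 0.8 < 1.5 < 2.25
Writing each back as its fraction gives the sorted order.
Final answer: 1/3, 4/5, 3/2, 9/4


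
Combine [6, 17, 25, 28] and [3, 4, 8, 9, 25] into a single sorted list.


List A: [6, 17, 25, 28]
List B: [3, 4, 8, 9, 25]
Repeatedly compare the front elements and take the smaller:
  6 vs 3 -> take 3
  6 vs 4 -> take 4
  6 vs 8 -> take 6
  17 vs 8 -> take 8
  17 vs 9 -> take 9
  17 vs 25 -> take 17
  25 vs 25 -> take 25
  28 vs 25 -> take 25
  B is exhausted; append the rest of A: [28]
Final answer: [3, 4, 6, 8, 9, 17, 25, 25, 28]


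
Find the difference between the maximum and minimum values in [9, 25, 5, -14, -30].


Maximum value: 25
Minimum value: -30
Range = 25 - (-30) = 55
Final answer: 55


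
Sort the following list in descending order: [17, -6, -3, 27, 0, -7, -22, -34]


Original list: [17, -6, -3, 27, 0, -7, -22, -34]
Repeatedly take the largest remaining element:
  Remaining [17, -6, -3, 27, 0, -7, -22, -34] -> largest is 27
  Remaining [17, -6, -3, 0, -7, -22, -34] -> largest is 17
  Remaining [-6, -3, 0, -7, -22, -34] -> largest is 0
  Remaining [-6, -3, -7, -22, -34] -> largest is -3
  Remaining [-6, -7, -22, -34] -> largest is -6
  Remaining [-7, -22, -34] -> largest is -7
  Remaining [-22, -34] -> largest is -22
  Remaining [-34] -> largest is -34
Collecting the picks in order gives the descending list.
Final answer: [27, 17, 0, -3, -6, -7, -22, -34]


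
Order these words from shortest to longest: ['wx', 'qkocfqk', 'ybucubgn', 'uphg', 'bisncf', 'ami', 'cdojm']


Compute lengths:
  'wx' has length 2
  'qkocfqk' has length 7
  'ybucubgn' has length 8
  'uphg' has length 4
  'bisncf' has length 6
  'ami' has length 3
  'cdojm' has length 5
Lengths in increasing order: 2 < 3 < 4 < 5 < 6 < 7 < 8
Listing the words in that order gives the answer.
Final answer: ['wx', 'ami', 'uphg', 'cdojm', 'bisncf', 'qkocfqk', 'ybucubgn']


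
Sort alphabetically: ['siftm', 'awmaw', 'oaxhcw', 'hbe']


Compare strings character by character (the first differing letter decides):
  'awmaw' < 'hbe' since 'a' < 'h' at position 1
  'hbe' < 'oaxhcw' since 'h' < 'o' at position 1
  'oaxhcw' < 'siftm' since 'o' < 's' at position 1
Chaining these comparisons gives the alphabetical order.
Final answer: ['awmaw', 'hbe', 'oaxhcw', 'siftm']


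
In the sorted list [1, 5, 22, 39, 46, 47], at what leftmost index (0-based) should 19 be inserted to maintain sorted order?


List is sorted: [1, 5, 22, 39, 46, 47]
We need the leftmost position where 19 can be inserted, i.e. the first index whose element is >= 19 (or the end of the list if none is).
Binary search with low=0, high=6 (0-based indices):
  low=0, high=6, mid=3: a[3]=39 >= 19, so high = 3
  low=0, high=3, mid=1: a[1]=5 < 19, so low = 2
  low=2, high=3, mid=2: a[2]=22 >= 19, so high = 2
Now low = high = 2, so the insertion index is 2.
Final answer: 2


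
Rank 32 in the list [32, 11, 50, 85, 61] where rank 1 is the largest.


Sort descending: [85, 61, 50, 32, 11]
Find 32 in the sorted list.
32 is at position 4.
Final answer: 4


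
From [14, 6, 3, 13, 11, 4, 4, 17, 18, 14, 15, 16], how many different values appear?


List all unique values:
Distinct values: [3, 4, 6, 11, 13, 14, 15, 16, 17, 18]
Count = 10
Final answer: 10


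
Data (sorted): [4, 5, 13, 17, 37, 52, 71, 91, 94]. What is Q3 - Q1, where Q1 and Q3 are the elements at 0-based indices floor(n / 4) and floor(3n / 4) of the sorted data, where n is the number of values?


The data has n = 9 elements.
Q1 index = floor(9 / 4) = floor(2.25) = 2; Q3 index = floor(3 * 9 / 4) = floor(6.75) = 6
Q1 = element at index 2 = 13
Q3 = element at index 6 = 71
IQR = 71 - 13 = 58
Final answer: 58


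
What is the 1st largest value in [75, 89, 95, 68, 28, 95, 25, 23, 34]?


Sort descending: [95, 95, 89, 75, 68, 34, 28, 25, 23]
The 1st element (1-indexed) is at index 0.
Value = 95
Final answer: 95


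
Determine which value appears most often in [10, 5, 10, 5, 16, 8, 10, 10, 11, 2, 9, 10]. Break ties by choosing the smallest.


Count the frequency of each value:
  2 appears 1 time(s)
  5 appears 2 time(s)
  8 appears 1 time(s)
  9 appears 1 time(s)
  10 appears 5 time(s)
  11 appears 1 time(s)
  16 appears 1 time(s)
Maximum frequency is 5.
Only 10 reaches that frequency, so it is the mode.
Final answer: 10


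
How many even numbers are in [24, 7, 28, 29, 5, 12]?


Check each element:
  24 is even
  7 is odd
  28 is even
  29 is odd
  5 is odd
  12 is even
Evens: [24, 28, 12]
Count of evens = 3
Final answer: 3


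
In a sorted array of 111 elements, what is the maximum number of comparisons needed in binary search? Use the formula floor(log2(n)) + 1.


Binary search halves the search space each step.
Maximum comparisons = floor(log2(111)) + 1
log2(111) = 6.7944
floor(log2(111)) = 6, so 6 + 1 = 7
Final answer: 7


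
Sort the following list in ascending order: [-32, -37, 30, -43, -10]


Original list: [-32, -37, 30, -43, -10]
Repeatedly take the smallest remaining element:
  Remaining [-32, -37, 30, -43, -10] -> smallest is -43
  Remaining [-32, -37, 30, -10] -> smallest is -37
  Remaining [-32, 30, -10] -> smallest is -32
  Remaining [30, -10] -> smallest is -10
  Remaining [30] -> smallest is 30
Collecting the picks in order gives the sorted list.
Final answer: [-43, -37, -32, -10, 30]


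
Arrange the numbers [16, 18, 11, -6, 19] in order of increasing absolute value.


Compute absolute values:
  |16| = 16
  |18| = 18
  |11| = 11
  |-6| = 6
  |19| = 19
Absolute values in increasing order: 6 < 11 < 16 < 18 < 19
Listing the original numbers in that order gives the answer.
Final answer: [-6, 11, 16, 18, 19]


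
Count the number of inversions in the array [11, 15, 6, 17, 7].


For each element, count the later elements that are smaller than it:
  11 (index 0): smaller elements after it = [6, 7] -> 2
  15 (index 1): smaller elements after it = [6, 7] -> 2
  6 (index 2): smaller elements after it = [] -> 0
  17 (index 3): smaller elements after it = [7] -> 1
Total inversions = 2 + 2 + 0 + 1 = 5
Final answer: 5


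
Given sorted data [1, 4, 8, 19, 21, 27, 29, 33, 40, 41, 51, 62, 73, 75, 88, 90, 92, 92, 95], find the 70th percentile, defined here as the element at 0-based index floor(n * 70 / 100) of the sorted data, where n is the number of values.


The dataset has n = 19 elements.
Index = floor(19 * 70 / 100) = floor(1330 / 100) = floor(13.3) = 13
Counting from index 0 in the sorted data, the element at index 13 is 75.
Final answer: 75


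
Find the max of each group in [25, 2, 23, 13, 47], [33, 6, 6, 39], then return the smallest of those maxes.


Find max of each group:
  Group 1: [25, 2, 23, 13, 47] -> max = 47
  Group 2: [33, 6, 6, 39] -> max = 39
Maxes: [47, 39]
Minimum of maxes = 39
Final answer: 39


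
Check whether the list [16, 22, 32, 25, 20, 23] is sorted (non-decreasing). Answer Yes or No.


Check consecutive pairs:
  16 <= 22? True
  22 <= 32? True
  32 <= 25? False
  25 <= 20? False
  20 <= 23? True
2 consecutive pair(s) are out of order, so the list is not sorted.
Final answer: No


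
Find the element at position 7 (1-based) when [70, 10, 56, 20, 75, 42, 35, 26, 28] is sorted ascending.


Sort ascending: [10, 20, 26, 28, 35, 42, 56, 70, 75]
The 7th element (1-indexed) is at index 6.
Value = 56
Final answer: 56


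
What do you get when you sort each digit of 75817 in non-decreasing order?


The number 75817 has digits: 7, 5, 8, 1, 7
Sorted: 1, 5, 7, 7, 8
Joining the sorted digits gives the result.
Final answer: 15778


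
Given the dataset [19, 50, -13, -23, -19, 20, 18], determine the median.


First, sort the list: [-23, -19, -13, 18, 19, 20, 50]
The list has 7 elements (odd count).
The middle index is 3 (0-based), and the element there is 18.
Final answer: 18


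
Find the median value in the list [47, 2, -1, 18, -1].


First, sort the list: [-1, -1, 2, 18, 47]
The list has 5 elements (odd count).
The middle index is 2 (0-based), and the element there is 2.
Final answer: 2


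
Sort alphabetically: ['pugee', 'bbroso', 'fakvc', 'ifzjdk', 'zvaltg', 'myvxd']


Compare strings character by character (the first differing letter decides):
  'bbroso' < 'fakvc' since 'b' < 'f' at position 1
  'fakvc' < 'ifzjdk' since 'f' < 'i' at position 1
  'ifzjdk' < 'myvxd' since 'i' < 'm' at position 1
  'myvxd' < 'pugee' since 'm' < 'p' at position 1
  'pugee' < 'zvaltg' since 'p' < 'z' at position 1
Chaining these comparisons gives the alphabetical order.
Final answer: ['bbroso', 'fakvc', 'ifzjdk', 'myvxd', 'pugee', 'zvaltg']


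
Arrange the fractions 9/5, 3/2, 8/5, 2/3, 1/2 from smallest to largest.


Convert to decimal for comparison:
  9/5 = 1.8
  3/2 = 1.5
  8/5 = 1.6
  2/3 = 0.6667
  1/2 = 0.5
Decimals in increasing order: 0.5 < 0.6667 < 1.5 < 1.6 < 1.8
Writing each back as its fraction gives the sorted order.
Final answer: 1/2, 2/3, 3/2, 8/5, 9/5


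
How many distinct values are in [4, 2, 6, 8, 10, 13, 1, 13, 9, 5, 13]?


List all unique values:
Distinct values: [1, 2, 4, 5, 6, 8, 9, 10, 13]
Count = 9
Final answer: 9


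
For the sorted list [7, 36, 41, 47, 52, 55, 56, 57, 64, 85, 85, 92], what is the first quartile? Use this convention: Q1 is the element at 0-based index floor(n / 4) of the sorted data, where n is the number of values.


The list has n = 12 elements.
Q1 index = floor(12 / 4) = floor(3) = 3
Counting from index 0 in the sorted data, the element at index 3 is 47.
Final answer: 47


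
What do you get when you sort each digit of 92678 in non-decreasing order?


The number 92678 has digits: 9, 2, 6, 7, 8
Sorted: 2, 6, 7, 8, 9
Joining the sorted digits gives the result.
Final answer: 26789


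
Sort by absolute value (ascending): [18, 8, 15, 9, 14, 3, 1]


Compute absolute values:
  |18| = 18
  |8| = 8
  |15| = 15
  |9| = 9
  |14| = 14
  |3| = 3
  |1| = 1
Absolute values in increasing order: 1 < 3 < 8 < 9 < 14 < 15 < 18
Listing the original numbers in that order gives the answer.
Final answer: [1, 3, 8, 9, 14, 15, 18]


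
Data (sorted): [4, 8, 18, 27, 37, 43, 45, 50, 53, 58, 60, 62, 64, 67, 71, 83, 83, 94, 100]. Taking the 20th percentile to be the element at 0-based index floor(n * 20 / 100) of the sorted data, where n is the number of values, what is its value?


The dataset has n = 19 elements.
Index = floor(19 * 20 / 100) = floor(380 / 100) = floor(3.8) = 3
Counting from index 0 in the sorted data, the element at index 3 is 27.
Final answer: 27


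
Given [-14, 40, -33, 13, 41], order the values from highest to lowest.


Original list: [-14, 40, -33, 13, 41]
Repeatedly take the largest remaining element:
  Remaining [-14, 40, -33, 13, 41] -> largest is 41
  Remaining [-14, 40, -33, 13] -> largest is 40
  Remaining [-14, -33, 13] -> largest is 13
  Remaining [-14, -33] -> largest is -14
  Remaining [-33] -> largest is -33
Collecting the picks in order gives the descending list.
Final answer: [41, 40, 13, -14, -33]


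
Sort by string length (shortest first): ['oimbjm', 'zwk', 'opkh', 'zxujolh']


Compute lengths:
  'oimbjm' has length 6
  'zwk' has length 3
  'opkh' has length 4
  'zxujolh' has length 7
Lengths in increasing order: 3 < 4 < 6 < 7
Listing the words in that order gives the answer.
Final answer: ['zwk', 'opkh', 'oimbjm', 'zxujolh']


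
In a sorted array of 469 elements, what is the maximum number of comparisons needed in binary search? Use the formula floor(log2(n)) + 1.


Binary search halves the search space each step.
Maximum comparisons = floor(log2(469)) + 1
log2(469) = 8.8734
floor(log2(469)) = 8, so 8 + 1 = 9
Final answer: 9


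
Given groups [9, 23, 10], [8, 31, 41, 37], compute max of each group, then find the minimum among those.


Find max of each group:
  Group 1: [9, 23, 10] -> max = 23
  Group 2: [8, 31, 41, 37] -> max = 41
Maxes: [23, 41]
Minimum of maxes = 23
Final answer: 23


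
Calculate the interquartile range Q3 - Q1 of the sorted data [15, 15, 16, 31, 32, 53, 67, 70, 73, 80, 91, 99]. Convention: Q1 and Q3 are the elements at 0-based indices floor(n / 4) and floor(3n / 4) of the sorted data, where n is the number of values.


The data has n = 12 elements.
Q1 index = floor(12 / 4) = floor(3) = 3; Q3 index = floor(3 * 12 / 4) = floor(9) = 9
Q1 = element at index 3 = 31
Q3 = element at index 9 = 80
IQR = 80 - 31 = 49
Final answer: 49


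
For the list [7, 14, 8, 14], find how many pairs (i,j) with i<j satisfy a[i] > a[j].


For each element, count the later elements that are smaller than it:
  7 (index 0): smaller elements after it = [] -> 0
  14 (index 1): smaller elements after it = [8] -> 1
  8 (index 2): smaller elements after it = [] -> 0
Total inversions = 0 + 1 + 0 = 1
Final answer: 1


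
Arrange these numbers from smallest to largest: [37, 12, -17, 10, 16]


Original list: [37, 12, -17, 10, 16]
Repeatedly take the smallest remaining element:
  Remaining [37, 12, -17, 10, 16] -> smallest is -17
  Remaining [37, 12, 10, 16] -> smallest is 10
  Remaining [37, 12, 16] -> smallest is 12
  Remaining [37, 16] -> smallest is 16
  Remaining [37] -> smallest is 37
Collecting the picks in order gives the sorted list.
Final answer: [-17, 10, 12, 16, 37]


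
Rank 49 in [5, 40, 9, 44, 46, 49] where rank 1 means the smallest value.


Sort ascending: [5, 9, 40, 44, 46, 49]
Find 49 in the sorted list.
49 is at position 6 (1-indexed).
Final answer: 6


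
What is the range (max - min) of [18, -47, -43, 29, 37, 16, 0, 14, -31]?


Maximum value: 37
Minimum value: -47
Range = 37 - (-47) = 84
Final answer: 84


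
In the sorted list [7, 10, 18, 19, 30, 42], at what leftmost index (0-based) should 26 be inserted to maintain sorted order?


List is sorted: [7, 10, 18, 19, 30, 42]
We need the leftmost position where 26 can be inserted, i.e. the first index whose element is >= 26 (or the end of the list if none is).
Binary search with low=0, high=6 (0-based indices):
  low=0, high=6, mid=3: a[3]=19 < 26, so low = 4
  low=4, high=6, mid=5: a[5]=42 >= 26, so high = 5
  low=4, high=5, mid=4: a[4]=30 >= 26, so high = 4
Now low = high = 4, so the insertion index is 4.
Final answer: 4


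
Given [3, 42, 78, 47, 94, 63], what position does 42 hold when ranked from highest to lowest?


Sort descending: [94, 78, 63, 47, 42, 3]
Find 42 in the sorted list.
42 is at position 5.
Final answer: 5


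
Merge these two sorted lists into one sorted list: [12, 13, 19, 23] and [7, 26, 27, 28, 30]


List A: [12, 13, 19, 23]
List B: [7, 26, 27, 28, 30]
Repeatedly compare the front elements and take the smaller:
  12 vs 7 -> take 7
  12 vs 26 -> take 12
  13 vs 26 -> take 13
  19 vs 26 -> take 19
  23 vs 26 -> take 23
  A is exhausted; append the rest of B: [26, 27, 28, 30]
Final answer: [7, 12, 13, 19, 23, 26, 27, 28, 30]


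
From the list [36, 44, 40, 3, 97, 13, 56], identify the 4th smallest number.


Sort ascending: [3, 13, 36, 40, 44, 56, 97]
The 4th element (1-indexed) is at index 3.
Value = 40
Final answer: 40


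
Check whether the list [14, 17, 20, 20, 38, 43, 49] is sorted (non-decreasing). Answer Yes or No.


Check consecutive pairs:
  14 <= 17? True
  17 <= 20? True
  20 <= 20? True
  20 <= 38? True
  38 <= 43? True
  43 <= 49? True
Every consecutive pair is in order, so the list is non-decreasing.
Final answer: Yes


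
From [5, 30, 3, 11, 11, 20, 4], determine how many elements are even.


Check each element:
  5 is odd
  30 is even
  3 is odd
  11 is odd
  11 is odd
  20 is even
  4 is even
Evens: [30, 20, 4]
Count of evens = 3
Final answer: 3


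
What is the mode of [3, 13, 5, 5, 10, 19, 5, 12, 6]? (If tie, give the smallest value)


Count the frequency of each value:
  3 appears 1 time(s)
  5 appears 3 time(s)
  6 appears 1 time(s)
  10 appears 1 time(s)
  12 appears 1 time(s)
  13 appears 1 time(s)
  19 appears 1 time(s)
Maximum frequency is 3.
Only 5 reaches that frequency, so it is the mode.
Final answer: 5


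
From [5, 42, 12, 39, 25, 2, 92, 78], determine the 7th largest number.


Sort descending: [92, 78, 42, 39, 25, 12, 5, 2]
The 7th element (1-indexed) is at index 6.
Value = 5
Final answer: 5


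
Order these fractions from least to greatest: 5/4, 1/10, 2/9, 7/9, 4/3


Convert to decimal for comparison:
  5/4 = 1.25
  1/10 = 0.1
  2/9 = 0.2222
  7/9 = 0.7778
  4/3 = 1.3333
Decimals in increasing order: 0.1 < 0.2222 < 0.7778 < 1.25 < 1.3333
Writing each back as its fraction gives the sorted order.
Final answer: 1/10, 2/9, 7/9, 5/4, 4/3


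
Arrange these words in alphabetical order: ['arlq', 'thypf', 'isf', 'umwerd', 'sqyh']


Compare strings character by character (the first differing letter decides):
  'arlq' < 'isf' since 'a' < 'i' at position 1
  'isf' < 'sqyh' since 'i' < 's' at position 1
  'sqyh' < 'thypf' since 's' < 't' at position 1
  'thypf' < 'umwerd' since 't' < 'u' at position 1
Chaining these comparisons gives the alphabetical order.
Final answer: ['arlq', 'isf', 'sqyh', 'thypf', 'umwerd']
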